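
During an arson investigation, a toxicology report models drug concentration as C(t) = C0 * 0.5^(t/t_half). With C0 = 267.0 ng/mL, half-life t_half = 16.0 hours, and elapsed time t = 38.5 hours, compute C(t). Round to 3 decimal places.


Drug concentration decay:
Number of half-lives = t / t_half = 38.5 / 16.0 = 2.40625
Decay factor = 0.5^2.40625 = 0.18864555
C(t) = 267.0 * 0.18864555 = 50.368 ng/mL

50.368


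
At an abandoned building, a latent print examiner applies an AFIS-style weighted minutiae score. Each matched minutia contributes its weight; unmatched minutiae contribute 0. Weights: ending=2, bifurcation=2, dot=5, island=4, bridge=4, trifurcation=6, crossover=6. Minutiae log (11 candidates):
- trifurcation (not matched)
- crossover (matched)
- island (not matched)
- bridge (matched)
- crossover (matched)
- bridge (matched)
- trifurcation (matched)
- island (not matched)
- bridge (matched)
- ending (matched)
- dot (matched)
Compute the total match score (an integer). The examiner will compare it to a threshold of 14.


Weighted minutiae match score:
  trifurcation: not matched, +0
  crossover: matched, +6 (running total 6)
  island: not matched, +0
  bridge: matched, +4 (running total 10)
  crossover: matched, +6 (running total 16)
  bridge: matched, +4 (running total 20)
  trifurcation: matched, +6 (running total 26)
  island: not matched, +0
  bridge: matched, +4 (running total 30)
  ending: matched, +2 (running total 32)
  dot: matched, +5 (running total 37)
Total score = 37
Threshold = 14; verdict = identification

37


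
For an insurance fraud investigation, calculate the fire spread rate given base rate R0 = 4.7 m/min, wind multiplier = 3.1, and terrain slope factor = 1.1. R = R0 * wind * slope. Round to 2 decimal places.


Fire spread rate calculation:
R = R0 * wind_factor * slope_factor
= 4.7 * 3.1 * 1.1
= 14.57 * 1.1
= 16.03 m/min

16.03


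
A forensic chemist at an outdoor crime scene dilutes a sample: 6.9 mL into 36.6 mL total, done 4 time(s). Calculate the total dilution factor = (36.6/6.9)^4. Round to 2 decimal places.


Dilution factor calculation:
Single dilution = V_total / V_sample = 36.6 / 6.9 ≈ 5.304348
Number of dilutions = 4
Total DF = (36.6 / 6.9)^4 (full precision, rounded at the end) = 791.64

791.64


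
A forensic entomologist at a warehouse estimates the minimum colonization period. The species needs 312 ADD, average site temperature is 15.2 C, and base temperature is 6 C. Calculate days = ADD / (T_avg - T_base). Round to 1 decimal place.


Insect development time:
Effective temperature = avg_temp - T_base = 15.2 - 6 = 9.2 C
Days = ADD / effective_temp = 312 / 9.2 = 33.9 days

33.9


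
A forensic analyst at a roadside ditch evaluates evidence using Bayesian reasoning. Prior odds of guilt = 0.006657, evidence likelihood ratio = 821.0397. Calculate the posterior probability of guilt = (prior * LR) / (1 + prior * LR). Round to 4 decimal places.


Bayesian evidence evaluation:
Posterior odds = prior_odds * LR = 0.006657 * 821.0397 = 5.465661
Posterior probability = posterior_odds / (1 + posterior_odds)
= 5.465661 / (1 + 5.465661)
= 5.465661 / 6.465661
= 0.8453

0.8453


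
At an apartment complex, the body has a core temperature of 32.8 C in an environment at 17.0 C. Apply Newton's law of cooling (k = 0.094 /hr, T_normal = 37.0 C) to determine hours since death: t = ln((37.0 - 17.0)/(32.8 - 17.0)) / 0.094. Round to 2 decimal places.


Using Newton's law of cooling:
t = ln((T_normal - T_ambient) / (T_body - T_ambient)) / k
T_normal - T_ambient = 20.0
T_body - T_ambient = 15.8
Ratio = 1.265823
ln(ratio) = 0.235723
t = 0.235723 / 0.094 = 2.51 hours

2.51


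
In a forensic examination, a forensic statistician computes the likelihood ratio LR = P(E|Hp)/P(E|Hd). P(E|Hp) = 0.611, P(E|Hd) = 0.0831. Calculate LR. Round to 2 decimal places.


Likelihood ratio calculation:
LR = P(E|Hp) / P(E|Hd)
LR = 0.611 / 0.0831
LR = 7.35

7.35


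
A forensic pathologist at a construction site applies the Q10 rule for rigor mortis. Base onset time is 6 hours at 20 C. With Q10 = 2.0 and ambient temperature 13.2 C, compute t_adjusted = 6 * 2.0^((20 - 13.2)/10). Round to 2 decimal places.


Rigor mortis time adjustment:
Exponent = (T_ref - T_actual) / 10 = (20 - 13.2) / 10 = 0.68
Q10 factor = 2.0^0.68 = 1.60214
t_adjusted = 6 * 1.60214 = 9.61 hours

9.61


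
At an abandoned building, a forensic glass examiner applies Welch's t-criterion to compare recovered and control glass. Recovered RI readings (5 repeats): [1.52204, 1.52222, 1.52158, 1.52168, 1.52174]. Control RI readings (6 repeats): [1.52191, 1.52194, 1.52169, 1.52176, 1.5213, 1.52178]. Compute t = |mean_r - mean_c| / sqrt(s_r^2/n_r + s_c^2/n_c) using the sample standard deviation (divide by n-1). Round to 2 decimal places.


Welch's t-criterion for glass RI comparison:
Recovered mean = sum / n_r = 7.60926 / 5 = 1.521852
Control mean = sum / n_c = 9.13038 / 6 = 1.52173
Recovered sample variance s_r^2 = 7.172e-08
Control sample variance s_c^2 = 5.328e-08
Welch SE (unpooled) = sqrt(s_r^2/n_r + s_c^2/n_c) = sqrt(1.4344e-08 + 8.88e-09) = sqrt(2.3224e-08) = 0.000152394
|mean_r - mean_c| = 0.000122
t = 0.000122 / 0.000152394 = 0.80

0.80


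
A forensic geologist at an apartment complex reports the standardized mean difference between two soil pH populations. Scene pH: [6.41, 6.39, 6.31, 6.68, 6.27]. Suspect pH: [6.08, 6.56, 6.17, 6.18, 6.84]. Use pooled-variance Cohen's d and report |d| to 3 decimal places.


Pooled-variance Cohen's d for soil pH comparison:
Scene mean = 32.06 / 5 = 6.412
Suspect mean = 31.83 / 5 = 6.366
Scene sample variance s_s^2 = 0.02572
Suspect sample variance s_c^2 = 0.10428
Pooled variance = ((n_s-1)*s_s^2 + (n_c-1)*s_c^2) / (n_s + n_c - 2) = 0.065
Pooled SD = sqrt(0.065) = 0.254951
Mean difference = 0.046
|d| = |0.046| / 0.254951 = 0.180

0.180


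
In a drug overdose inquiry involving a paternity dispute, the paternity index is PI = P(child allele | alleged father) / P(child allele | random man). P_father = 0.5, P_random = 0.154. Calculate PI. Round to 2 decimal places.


Paternity Index calculation:
PI = P(allele|father) / P(allele|random)
PI = 0.5 / 0.154
PI = 3.25

3.25


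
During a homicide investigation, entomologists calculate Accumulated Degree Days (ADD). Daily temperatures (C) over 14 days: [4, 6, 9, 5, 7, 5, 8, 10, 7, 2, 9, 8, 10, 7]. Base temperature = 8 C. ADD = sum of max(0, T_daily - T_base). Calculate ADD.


Computing ADD day by day:
Day 1: max(0, 4 - 8) = 0
Day 2: max(0, 6 - 8) = 0
Day 3: max(0, 9 - 8) = 1
Day 4: max(0, 5 - 8) = 0
Day 5: max(0, 7 - 8) = 0
Day 6: max(0, 5 - 8) = 0
Day 7: max(0, 8 - 8) = 0
Day 8: max(0, 10 - 8) = 2
Day 9: max(0, 7 - 8) = 0
Day 10: max(0, 2 - 8) = 0
Day 11: max(0, 9 - 8) = 1
Day 12: max(0, 8 - 8) = 0
Day 13: max(0, 10 - 8) = 2
Day 14: max(0, 7 - 8) = 0
Total ADD = 6

6


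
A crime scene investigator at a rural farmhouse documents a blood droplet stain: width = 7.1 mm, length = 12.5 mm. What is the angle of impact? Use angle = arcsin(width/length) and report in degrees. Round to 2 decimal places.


Blood spatter impact angle calculation:
width / length = 7.1 / 12.5 = 0.568
angle = arcsin(0.568)
angle = 34.61 degrees

34.61


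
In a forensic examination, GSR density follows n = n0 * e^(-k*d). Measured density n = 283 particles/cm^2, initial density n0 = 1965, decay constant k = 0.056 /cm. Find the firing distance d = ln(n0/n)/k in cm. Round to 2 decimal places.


GSR distance calculation:
n0/n = 1965 / 283 = 6.943463
ln(n0/n) = 1.937801
d = 1.937801 / 0.056 = 34.60 cm

34.60


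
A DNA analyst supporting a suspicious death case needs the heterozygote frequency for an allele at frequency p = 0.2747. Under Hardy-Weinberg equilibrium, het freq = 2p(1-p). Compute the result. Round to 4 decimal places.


Hardy-Weinberg heterozygote frequency:
q = 1 - p = 1 - 0.2747 = 0.7253
2pq = 2 * 0.2747 * 0.7253 = 0.3985

0.3985


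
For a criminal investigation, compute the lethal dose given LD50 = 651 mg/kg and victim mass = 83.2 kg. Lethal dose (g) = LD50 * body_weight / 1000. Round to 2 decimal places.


Lethal dose calculation:
Lethal dose = LD50 * body_weight / 1000
= 651 * 83.2 / 1000
= 54163.2 / 1000
= 54.16 g

54.16


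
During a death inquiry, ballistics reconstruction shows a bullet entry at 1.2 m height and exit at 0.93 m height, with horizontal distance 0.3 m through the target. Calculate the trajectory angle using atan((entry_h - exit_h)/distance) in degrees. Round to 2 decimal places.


Bullet trajectory angle:
Height difference = 1.2 - 0.93 = 0.27 m
angle = atan(0.27 / 0.3)
angle = atan(0.9)
angle = 41.99 degrees

41.99


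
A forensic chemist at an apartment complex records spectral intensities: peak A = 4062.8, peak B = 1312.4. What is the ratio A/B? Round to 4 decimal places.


Spectral peak ratio:
Peak A = 4062.8 counts
Peak B = 1312.4 counts
Ratio = 4062.8 / 1312.4 = 3.0957

3.0957


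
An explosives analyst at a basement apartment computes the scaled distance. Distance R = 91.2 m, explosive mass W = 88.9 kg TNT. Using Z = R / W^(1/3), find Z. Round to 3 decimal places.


Scaled distance calculation:
W^(1/3) = 88.9^(1/3) = 4.463072
Z = R / W^(1/3) = 91.2 / 4.463072
Z = 20.434 m/kg^(1/3)

20.434


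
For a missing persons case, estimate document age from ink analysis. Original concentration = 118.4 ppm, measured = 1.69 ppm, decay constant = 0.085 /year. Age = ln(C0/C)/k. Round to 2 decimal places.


Document age estimation:
C0/C = 118.4 / 1.69 = 70.059172
ln(C0/C) = 4.24934
t = 4.24934 / 0.085 = 49.99 years

49.99


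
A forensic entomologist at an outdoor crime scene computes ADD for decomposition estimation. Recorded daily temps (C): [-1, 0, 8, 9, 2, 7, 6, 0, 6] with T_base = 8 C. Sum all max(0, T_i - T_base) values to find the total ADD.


Computing ADD day by day:
Day 1: max(0, -1 - 8) = 0
Day 2: max(0, 0 - 8) = 0
Day 3: max(0, 8 - 8) = 0
Day 4: max(0, 9 - 8) = 1
Day 5: max(0, 2 - 8) = 0
Day 6: max(0, 7 - 8) = 0
Day 7: max(0, 6 - 8) = 0
Day 8: max(0, 0 - 8) = 0
Day 9: max(0, 6 - 8) = 0
Total ADD = 1

1


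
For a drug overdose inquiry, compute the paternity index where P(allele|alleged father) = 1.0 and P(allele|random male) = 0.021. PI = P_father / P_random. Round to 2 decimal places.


Paternity Index calculation:
PI = P(allele|father) / P(allele|random)
PI = 1.0 / 0.021
PI = 47.62

47.62


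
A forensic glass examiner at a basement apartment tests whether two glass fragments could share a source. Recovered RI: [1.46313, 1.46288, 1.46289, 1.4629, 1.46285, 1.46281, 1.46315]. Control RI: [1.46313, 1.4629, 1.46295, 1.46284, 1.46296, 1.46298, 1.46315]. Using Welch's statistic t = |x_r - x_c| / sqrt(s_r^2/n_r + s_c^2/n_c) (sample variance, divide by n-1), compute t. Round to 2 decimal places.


Welch's t-criterion for glass RI comparison:
Recovered mean = sum / n_r = 10.24061 / 7 = 1.4629443
Control mean = sum / n_c = 10.24091 / 7 = 1.4629871
Recovered sample variance s_r^2 = 1.87952e-08
Control sample variance s_c^2 = 1.30571e-08
Welch SE (unpooled) = sqrt(s_r^2/n_r + s_c^2/n_c) = sqrt(2.68503e-09 + 1.86531e-09) = sqrt(4.55034e-09) = 6.74562e-05
|mean_r - mean_c| = 4.28571e-05
t = 4.28571e-05 / 6.74562e-05 = 0.64

0.64


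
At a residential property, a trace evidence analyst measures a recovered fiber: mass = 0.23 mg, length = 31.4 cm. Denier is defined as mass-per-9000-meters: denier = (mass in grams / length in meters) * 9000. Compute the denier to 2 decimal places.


Denier calculation:
Mass in grams = 0.23 mg / 1000 = 0.00023 g
Length in meters = 31.4 cm / 100 = 0.314 m
Linear density = mass / length = 0.00023 / 0.314 = 0.00073248 g/m
Denier = (g/m) * 9000 = 0.00073248 * 9000 = 6.59

6.59


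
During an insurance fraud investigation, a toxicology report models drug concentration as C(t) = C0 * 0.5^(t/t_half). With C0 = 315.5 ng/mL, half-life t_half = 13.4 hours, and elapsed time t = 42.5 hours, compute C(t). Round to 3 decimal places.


Drug concentration decay:
Number of half-lives = t / t_half = 42.5 / 13.4 = 3.171642
Decay factor = 0.5^3.171642 = 0.11097895
C(t) = 315.5 * 0.11097895 = 35.014 ng/mL

35.014


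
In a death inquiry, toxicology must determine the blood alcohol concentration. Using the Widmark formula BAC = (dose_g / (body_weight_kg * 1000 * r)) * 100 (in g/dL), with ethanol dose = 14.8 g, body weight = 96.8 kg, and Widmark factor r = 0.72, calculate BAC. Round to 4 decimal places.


Applying the Widmark formula:
BAC = (dose_g / (body_wt * 1000 * r)) * 100
Denominator = 96.8 * 1000 * 0.72 = 69696
BAC = (14.8 / 69696) * 100
BAC = 0.0212 g/dL

0.0212


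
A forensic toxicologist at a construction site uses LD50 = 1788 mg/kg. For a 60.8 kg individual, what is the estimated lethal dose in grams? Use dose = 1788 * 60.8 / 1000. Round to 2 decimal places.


Lethal dose calculation:
Lethal dose = LD50 * body_weight / 1000
= 1788 * 60.8 / 1000
= 108710.4 / 1000
= 108.71 g

108.71


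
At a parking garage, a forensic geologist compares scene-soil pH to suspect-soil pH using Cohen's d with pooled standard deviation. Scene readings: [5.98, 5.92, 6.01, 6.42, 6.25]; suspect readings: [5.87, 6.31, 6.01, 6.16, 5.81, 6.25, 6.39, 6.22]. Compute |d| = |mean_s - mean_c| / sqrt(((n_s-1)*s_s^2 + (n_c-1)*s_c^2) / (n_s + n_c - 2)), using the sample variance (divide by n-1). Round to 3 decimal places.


Pooled-variance Cohen's d for soil pH comparison:
Scene mean = 30.58 / 5 = 6.116
Suspect mean = 49.02 / 8 = 6.1275
Scene sample variance s_s^2 = 0.04463
Suspect sample variance s_c^2 = 0.043964
Pooled variance = ((n_s-1)*s_s^2 + (n_c-1)*s_c^2) / (n_s + n_c - 2) = 0.044206
Pooled SD = sqrt(0.044206) = 0.210252
Mean difference = -0.0115
|d| = |-0.0115| / 0.210252 = 0.055

0.055


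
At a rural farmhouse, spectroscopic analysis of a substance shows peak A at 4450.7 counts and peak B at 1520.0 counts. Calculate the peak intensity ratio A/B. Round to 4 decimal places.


Spectral peak ratio:
Peak A = 4450.7 counts
Peak B = 1520.0 counts
Ratio = 4450.7 / 1520.0 = 2.9281

2.9281


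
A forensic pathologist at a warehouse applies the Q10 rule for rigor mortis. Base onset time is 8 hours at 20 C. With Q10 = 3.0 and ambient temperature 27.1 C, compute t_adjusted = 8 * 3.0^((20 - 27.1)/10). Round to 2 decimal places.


Rigor mortis time adjustment:
Exponent = (T_ref - T_actual) / 10 = (20 - 27.1) / 10 = -0.71
Q10 factor = 3.0^-0.71 = 0.4584
t_adjusted = 8 * 0.4584 = 3.67 hours

3.67


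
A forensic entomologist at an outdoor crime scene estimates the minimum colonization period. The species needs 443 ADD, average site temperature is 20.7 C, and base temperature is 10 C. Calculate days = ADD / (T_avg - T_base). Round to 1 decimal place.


Insect development time:
Effective temperature = avg_temp - T_base = 20.7 - 10 = 10.7 C
Days = ADD / effective_temp = 443 / 10.7 = 41.4 days

41.4


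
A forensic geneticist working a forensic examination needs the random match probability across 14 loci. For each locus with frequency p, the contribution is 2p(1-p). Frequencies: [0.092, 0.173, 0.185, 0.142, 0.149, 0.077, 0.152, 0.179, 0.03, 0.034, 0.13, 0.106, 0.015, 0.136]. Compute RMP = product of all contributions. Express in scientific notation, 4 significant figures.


Computing RMP for 14 loci:
Locus 1: 2 * 0.092 * 0.908 = 0.167072
Locus 2: 2 * 0.173 * 0.827 = 0.286142
Locus 3: 2 * 0.185 * 0.815 = 0.30155
Locus 4: 2 * 0.142 * 0.858 = 0.243672
Locus 5: 2 * 0.149 * 0.851 = 0.253598
Locus 6: 2 * 0.077 * 0.923 = 0.142142
Locus 7: 2 * 0.152 * 0.848 = 0.257792
Locus 8: 2 * 0.179 * 0.821 = 0.293918
Locus 9: 2 * 0.03 * 0.97 = 0.0582
Locus 10: 2 * 0.034 * 0.966 = 0.065688
Locus 11: 2 * 0.13 * 0.87 = 0.2262
Locus 12: 2 * 0.106 * 0.894 = 0.189528
Locus 13: 2 * 0.015 * 0.985 = 0.02955
Locus 14: 2 * 0.136 * 0.864 = 0.235008
RMP = 1.092e-11

1.092e-11


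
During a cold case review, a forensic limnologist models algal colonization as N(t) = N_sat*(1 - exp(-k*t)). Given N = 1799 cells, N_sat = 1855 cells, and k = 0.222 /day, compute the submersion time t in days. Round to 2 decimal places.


PMSI from diatom colonization curve:
N / N_sat = 1799 / 1855 = 0.969811
1 - N/N_sat = 0.030189
ln(1 - N/N_sat) = -3.500278
t = -ln(1 - N/N_sat) / k = -(-3.500278) / 0.222 = 15.77 days

15.77


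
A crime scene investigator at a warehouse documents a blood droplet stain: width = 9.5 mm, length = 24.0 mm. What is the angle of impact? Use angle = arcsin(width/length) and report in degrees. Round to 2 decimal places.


Blood spatter impact angle calculation:
width / length = 9.5 / 24.0 = 0.395833
angle = arcsin(0.395833)
angle = 23.32 degrees

23.32


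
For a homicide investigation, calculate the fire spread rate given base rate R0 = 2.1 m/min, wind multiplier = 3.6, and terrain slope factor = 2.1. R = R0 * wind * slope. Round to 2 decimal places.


Fire spread rate calculation:
R = R0 * wind_factor * slope_factor
= 2.1 * 3.6 * 2.1
= 7.56 * 2.1
= 15.88 m/min

15.88


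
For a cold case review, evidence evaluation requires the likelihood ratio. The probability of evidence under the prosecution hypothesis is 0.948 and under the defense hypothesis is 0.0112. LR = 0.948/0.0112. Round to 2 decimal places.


Likelihood ratio calculation:
LR = P(E|Hp) / P(E|Hd)
LR = 0.948 / 0.0112
LR = 84.64

84.64


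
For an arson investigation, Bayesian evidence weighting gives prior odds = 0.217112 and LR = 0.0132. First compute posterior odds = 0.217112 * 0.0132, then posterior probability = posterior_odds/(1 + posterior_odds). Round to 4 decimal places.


Bayesian evidence evaluation:
Posterior odds = prior_odds * LR = 0.217112 * 0.0132 = 0.002865878
Posterior probability = posterior_odds / (1 + posterior_odds)
= 0.002865878 / (1 + 0.002865878)
= 0.002865878 / 1.002865878
= 0.0029

0.0029


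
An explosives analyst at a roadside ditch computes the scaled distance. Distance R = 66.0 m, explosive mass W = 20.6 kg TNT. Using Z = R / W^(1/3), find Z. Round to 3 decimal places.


Scaled distance calculation:
W^(1/3) = 20.6^(1/3) = 2.741295
Z = R / W^(1/3) = 66.0 / 2.741295
Z = 24.076 m/kg^(1/3)

24.076


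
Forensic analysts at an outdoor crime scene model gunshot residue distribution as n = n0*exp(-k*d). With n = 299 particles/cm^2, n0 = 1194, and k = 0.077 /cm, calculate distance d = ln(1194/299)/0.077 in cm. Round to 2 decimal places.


GSR distance calculation:
n0/n = 1194 / 299 = 3.993311
ln(n0/n) = 1.384621
d = 1.384621 / 0.077 = 17.98 cm

17.98


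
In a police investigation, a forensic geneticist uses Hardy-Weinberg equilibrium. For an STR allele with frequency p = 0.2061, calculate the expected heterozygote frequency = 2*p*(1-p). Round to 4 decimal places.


Hardy-Weinberg heterozygote frequency:
q = 1 - p = 1 - 0.2061 = 0.7939
2pq = 2 * 0.2061 * 0.7939 = 0.3272

0.3272


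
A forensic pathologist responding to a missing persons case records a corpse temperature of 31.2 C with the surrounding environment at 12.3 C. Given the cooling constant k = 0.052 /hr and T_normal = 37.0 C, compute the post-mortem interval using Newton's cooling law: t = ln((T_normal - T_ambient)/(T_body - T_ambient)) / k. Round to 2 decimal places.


Using Newton's law of cooling:
t = ln((T_normal - T_ambient) / (T_body - T_ambient)) / k
T_normal - T_ambient = 24.7
T_body - T_ambient = 18.9
Ratio = 1.306878
ln(ratio) = 0.267641
t = 0.267641 / 0.052 = 5.15 hours

5.15


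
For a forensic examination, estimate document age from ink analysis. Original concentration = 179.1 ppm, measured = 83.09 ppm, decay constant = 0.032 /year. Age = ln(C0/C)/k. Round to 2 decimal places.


Document age estimation:
C0/C = 179.1 / 83.09 = 2.155494
ln(C0/C) = 0.76802
t = 0.76802 / 0.032 = 24.00 years

24.00


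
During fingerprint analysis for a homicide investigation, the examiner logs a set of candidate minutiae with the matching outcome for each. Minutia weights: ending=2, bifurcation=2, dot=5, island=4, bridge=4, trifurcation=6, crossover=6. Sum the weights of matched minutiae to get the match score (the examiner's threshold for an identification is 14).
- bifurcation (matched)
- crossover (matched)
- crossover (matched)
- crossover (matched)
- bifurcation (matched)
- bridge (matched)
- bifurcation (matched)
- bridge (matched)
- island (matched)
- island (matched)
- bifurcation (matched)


Weighted minutiae match score:
  bifurcation: matched, +2 (running total 2)
  crossover: matched, +6 (running total 8)
  crossover: matched, +6 (running total 14)
  crossover: matched, +6 (running total 20)
  bifurcation: matched, +2 (running total 22)
  bridge: matched, +4 (running total 26)
  bifurcation: matched, +2 (running total 28)
  bridge: matched, +4 (running total 32)
  island: matched, +4 (running total 36)
  island: matched, +4 (running total 40)
  bifurcation: matched, +2 (running total 42)
Total score = 42
Threshold = 14; verdict = identification

42


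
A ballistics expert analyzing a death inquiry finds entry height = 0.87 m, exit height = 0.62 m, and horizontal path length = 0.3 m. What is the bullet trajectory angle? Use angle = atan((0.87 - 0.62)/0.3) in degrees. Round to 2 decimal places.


Bullet trajectory angle:
Height difference = 0.87 - 0.62 = 0.25 m
angle = atan(0.25 / 0.3)
angle = atan(0.833333)
angle = 39.81 degrees

39.81


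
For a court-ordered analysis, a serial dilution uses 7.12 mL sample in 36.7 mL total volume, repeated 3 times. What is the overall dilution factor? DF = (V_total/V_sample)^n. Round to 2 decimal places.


Dilution factor calculation:
Single dilution = V_total / V_sample = 36.7 / 7.12 ≈ 5.154494
Number of dilutions = 3
Total DF = (36.7 / 7.12)^3 (full precision, rounded at the end) = 136.95

136.95


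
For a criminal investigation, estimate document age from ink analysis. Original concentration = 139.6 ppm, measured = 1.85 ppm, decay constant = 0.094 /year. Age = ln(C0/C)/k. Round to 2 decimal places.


Document age estimation:
C0/C = 139.6 / 1.85 = 75.459459
ln(C0/C) = 4.323596
t = 4.323596 / 0.094 = 46.00 years

46.00


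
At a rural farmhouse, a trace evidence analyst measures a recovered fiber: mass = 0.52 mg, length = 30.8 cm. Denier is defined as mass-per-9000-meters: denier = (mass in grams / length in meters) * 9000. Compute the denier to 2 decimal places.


Denier calculation:
Mass in grams = 0.52 mg / 1000 = 0.00052 g
Length in meters = 30.8 cm / 100 = 0.308 m
Linear density = mass / length = 0.00052 / 0.308 = 0.00168831 g/m
Denier = (g/m) * 9000 = 0.00168831 * 9000 = 15.19

15.19


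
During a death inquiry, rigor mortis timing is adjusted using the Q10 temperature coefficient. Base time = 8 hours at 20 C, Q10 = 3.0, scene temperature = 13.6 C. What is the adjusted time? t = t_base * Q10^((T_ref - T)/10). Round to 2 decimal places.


Rigor mortis time adjustment:
Exponent = (T_ref - T_actual) / 10 = (20 - 13.6) / 10 = 0.64
Q10 factor = 3.0^0.64 = 2.02003
t_adjusted = 8 * 2.02003 = 16.16 hours

16.16


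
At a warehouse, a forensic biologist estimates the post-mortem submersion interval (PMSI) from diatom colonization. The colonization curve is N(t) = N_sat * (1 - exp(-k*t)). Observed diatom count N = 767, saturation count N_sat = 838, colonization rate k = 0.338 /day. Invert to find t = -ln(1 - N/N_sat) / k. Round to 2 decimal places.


PMSI from diatom colonization curve:
N / N_sat = 767 / 838 = 0.915274
1 - N/N_sat = 0.084726
ln(1 - N/N_sat) = -2.468333
t = -ln(1 - N/N_sat) / k = -(-2.468333) / 0.338 = 7.30 days

7.30


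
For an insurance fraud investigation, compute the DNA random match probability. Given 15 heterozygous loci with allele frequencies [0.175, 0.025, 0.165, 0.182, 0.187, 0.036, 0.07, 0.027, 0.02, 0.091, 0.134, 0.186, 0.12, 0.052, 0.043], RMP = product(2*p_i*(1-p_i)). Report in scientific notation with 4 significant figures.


Computing RMP for 15 loci:
Locus 1: 2 * 0.175 * 0.825 = 0.28875
Locus 2: 2 * 0.025 * 0.975 = 0.04875
Locus 3: 2 * 0.165 * 0.835 = 0.27555
Locus 4: 2 * 0.182 * 0.818 = 0.297752
Locus 5: 2 * 0.187 * 0.813 = 0.304062
Locus 6: 2 * 0.036 * 0.964 = 0.069408
Locus 7: 2 * 0.07 * 0.93 = 0.1302
Locus 8: 2 * 0.027 * 0.973 = 0.052542
Locus 9: 2 * 0.02 * 0.98 = 0.0392
Locus 10: 2 * 0.091 * 0.909 = 0.165438
Locus 11: 2 * 0.134 * 0.866 = 0.232088
Locus 12: 2 * 0.186 * 0.814 = 0.302808
Locus 13: 2 * 0.12 * 0.88 = 0.2112
Locus 14: 2 * 0.052 * 0.948 = 0.098592
Locus 15: 2 * 0.043 * 0.957 = 0.082302
RMP = 1.302e-13

1.302e-13


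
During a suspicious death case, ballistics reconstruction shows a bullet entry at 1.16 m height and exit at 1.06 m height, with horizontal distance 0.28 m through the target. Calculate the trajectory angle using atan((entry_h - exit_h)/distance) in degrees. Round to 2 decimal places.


Bullet trajectory angle:
Height difference = 1.16 - 1.06 = 0.1 m
angle = atan(0.1 / 0.28)
angle = atan(0.357143)
angle = 19.65 degrees

19.65


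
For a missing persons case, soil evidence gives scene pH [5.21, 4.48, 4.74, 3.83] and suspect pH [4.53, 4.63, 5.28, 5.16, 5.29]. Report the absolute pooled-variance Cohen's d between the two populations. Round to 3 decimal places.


Pooled-variance Cohen's d for soil pH comparison:
Scene mean = 18.26 / 4 = 4.565
Suspect mean = 24.89 / 5 = 4.978
Scene sample variance s_s^2 = 0.331367
Suspect sample variance s_c^2 = 0.13587
Pooled variance = ((n_s-1)*s_s^2 + (n_c-1)*s_c^2) / (n_s + n_c - 2) = 0.219654
Pooled SD = sqrt(0.219654) = 0.468673
Mean difference = -0.413
|d| = |-0.413| / 0.468673 = 0.881

0.881


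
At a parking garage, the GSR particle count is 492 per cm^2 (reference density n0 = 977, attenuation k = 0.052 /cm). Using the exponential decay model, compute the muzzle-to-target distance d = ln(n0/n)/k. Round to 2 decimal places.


GSR distance calculation:
n0/n = 977 / 492 = 1.985772
ln(n0/n) = 0.686008
d = 0.686008 / 0.052 = 13.19 cm

13.19


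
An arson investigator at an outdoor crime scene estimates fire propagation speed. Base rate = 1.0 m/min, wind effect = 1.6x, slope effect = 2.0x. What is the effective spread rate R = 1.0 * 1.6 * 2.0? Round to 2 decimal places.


Fire spread rate calculation:
R = R0 * wind_factor * slope_factor
= 1.0 * 1.6 * 2.0
= 1.6 * 2.0
= 3.20 m/min

3.20


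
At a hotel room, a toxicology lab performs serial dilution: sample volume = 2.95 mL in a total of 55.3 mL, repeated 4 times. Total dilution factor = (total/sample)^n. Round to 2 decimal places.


Dilution factor calculation:
Single dilution = V_total / V_sample = 55.3 / 2.95 ≈ 18.745763
Number of dilutions = 4
Total DF = (55.3 / 2.95)^4 (full precision, rounded at the end) = 123484.50

123484.50


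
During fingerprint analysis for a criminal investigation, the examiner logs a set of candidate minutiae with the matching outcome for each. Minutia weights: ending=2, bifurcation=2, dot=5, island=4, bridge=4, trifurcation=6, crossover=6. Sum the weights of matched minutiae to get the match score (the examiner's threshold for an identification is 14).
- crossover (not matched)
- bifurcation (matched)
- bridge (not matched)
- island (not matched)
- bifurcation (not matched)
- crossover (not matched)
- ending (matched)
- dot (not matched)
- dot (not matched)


Weighted minutiae match score:
  crossover: not matched, +0
  bifurcation: matched, +2 (running total 2)
  bridge: not matched, +0
  island: not matched, +0
  bifurcation: not matched, +0
  crossover: not matched, +0
  ending: matched, +2 (running total 4)
  dot: not matched, +0
  dot: not matched, +0
Total score = 4
Threshold = 14; verdict = inconclusive

4


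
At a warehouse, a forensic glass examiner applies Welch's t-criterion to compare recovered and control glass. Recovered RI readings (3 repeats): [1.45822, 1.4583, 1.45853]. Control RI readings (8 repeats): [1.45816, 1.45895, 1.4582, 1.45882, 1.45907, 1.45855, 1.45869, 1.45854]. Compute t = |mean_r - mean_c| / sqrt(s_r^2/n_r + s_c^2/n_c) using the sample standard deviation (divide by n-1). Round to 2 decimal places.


Welch's t-criterion for glass RI comparison:
Recovered mean = sum / n_r = 4.37505 / 3 = 1.45835
Control mean = sum / n_c = 11.66898 / 8 = 1.4586225
Recovered sample variance s_r^2 = 2.59e-08
Control sample variance s_c^2 = 1.07936e-07
Welch SE (unpooled) = sqrt(s_r^2/n_r + s_c^2/n_c) = sqrt(8.63333e-09 + 1.3492e-08) = sqrt(2.21253e-08) = 0.000148746
|mean_r - mean_c| = 0.0002725
t = 0.0002725 / 0.000148746 = 1.83

1.83


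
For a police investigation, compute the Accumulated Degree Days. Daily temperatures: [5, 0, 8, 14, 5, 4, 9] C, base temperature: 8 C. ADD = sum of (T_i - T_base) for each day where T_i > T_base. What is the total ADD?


Computing ADD day by day:
Day 1: max(0, 5 - 8) = 0
Day 2: max(0, 0 - 8) = 0
Day 3: max(0, 8 - 8) = 0
Day 4: max(0, 14 - 8) = 6
Day 5: max(0, 5 - 8) = 0
Day 6: max(0, 4 - 8) = 0
Day 7: max(0, 9 - 8) = 1
Total ADD = 7

7


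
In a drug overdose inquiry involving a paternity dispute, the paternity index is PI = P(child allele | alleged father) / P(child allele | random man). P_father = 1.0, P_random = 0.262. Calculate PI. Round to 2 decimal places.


Paternity Index calculation:
PI = P(allele|father) / P(allele|random)
PI = 1.0 / 0.262
PI = 3.82

3.82


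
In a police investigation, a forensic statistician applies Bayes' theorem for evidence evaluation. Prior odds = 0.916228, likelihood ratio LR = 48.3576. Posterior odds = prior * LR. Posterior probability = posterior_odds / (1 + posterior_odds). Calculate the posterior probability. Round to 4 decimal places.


Bayesian evidence evaluation:
Posterior odds = prior_odds * LR = 0.916228 * 48.3576 = 44.30659
Posterior probability = posterior_odds / (1 + posterior_odds)
= 44.30659 / (1 + 44.30659)
= 44.30659 / 45.30659
= 0.9779

0.9779


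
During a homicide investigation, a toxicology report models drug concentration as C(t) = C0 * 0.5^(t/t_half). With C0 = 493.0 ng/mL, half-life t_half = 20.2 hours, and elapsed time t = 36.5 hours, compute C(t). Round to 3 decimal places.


Drug concentration decay:
Number of half-lives = t / t_half = 36.5 / 20.2 = 1.806931
Decay factor = 0.5^1.806931 = 0.28579825
C(t) = 493.0 * 0.28579825 = 140.899 ng/mL

140.899


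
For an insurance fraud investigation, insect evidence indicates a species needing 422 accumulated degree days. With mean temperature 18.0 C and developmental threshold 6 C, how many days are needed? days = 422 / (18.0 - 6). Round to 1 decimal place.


Insect development time:
Effective temperature = avg_temp - T_base = 18.0 - 6 = 12.0 C
Days = ADD / effective_temp = 422 / 12.0 = 35.2 days

35.2


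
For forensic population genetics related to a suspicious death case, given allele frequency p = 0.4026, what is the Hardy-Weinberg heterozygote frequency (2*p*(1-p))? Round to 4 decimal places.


Hardy-Weinberg heterozygote frequency:
q = 1 - p = 1 - 0.4026 = 0.5974
2pq = 2 * 0.4026 * 0.5974 = 0.4810

0.4810


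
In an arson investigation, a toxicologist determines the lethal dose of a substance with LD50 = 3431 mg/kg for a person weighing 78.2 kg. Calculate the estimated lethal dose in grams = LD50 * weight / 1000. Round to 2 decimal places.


Lethal dose calculation:
Lethal dose = LD50 * body_weight / 1000
= 3431 * 78.2 / 1000
= 268304.2 / 1000
= 268.30 g

268.30


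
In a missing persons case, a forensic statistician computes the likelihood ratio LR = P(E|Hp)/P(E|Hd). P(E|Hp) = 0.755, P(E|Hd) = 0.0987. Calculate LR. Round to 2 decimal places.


Likelihood ratio calculation:
LR = P(E|Hp) / P(E|Hd)
LR = 0.755 / 0.0987
LR = 7.65

7.65


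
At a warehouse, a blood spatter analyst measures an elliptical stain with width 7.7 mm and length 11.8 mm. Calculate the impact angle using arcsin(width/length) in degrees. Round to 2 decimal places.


Blood spatter impact angle calculation:
width / length = 7.7 / 11.8 = 0.652542
angle = arcsin(0.652542)
angle = 40.73 degrees

40.73


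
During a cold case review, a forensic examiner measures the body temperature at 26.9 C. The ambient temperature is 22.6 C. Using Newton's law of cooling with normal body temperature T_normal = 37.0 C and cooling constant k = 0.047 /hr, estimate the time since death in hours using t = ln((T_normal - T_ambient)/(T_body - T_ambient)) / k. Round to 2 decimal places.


Using Newton's law of cooling:
t = ln((T_normal - T_ambient) / (T_body - T_ambient)) / k
T_normal - T_ambient = 14.4
T_body - T_ambient = 4.3
Ratio = 3.348837
ln(ratio) = 1.208613
t = 1.208613 / 0.047 = 25.72 hours

25.72


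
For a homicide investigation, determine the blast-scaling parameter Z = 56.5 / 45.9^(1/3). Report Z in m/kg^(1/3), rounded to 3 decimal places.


Scaled distance calculation:
W^(1/3) = 45.9^(1/3) = 3.58045
Z = R / W^(1/3) = 56.5 / 3.58045
Z = 15.780 m/kg^(1/3)

15.780


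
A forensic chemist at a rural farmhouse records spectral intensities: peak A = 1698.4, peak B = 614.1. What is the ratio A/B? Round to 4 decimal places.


Spectral peak ratio:
Peak A = 1698.4 counts
Peak B = 614.1 counts
Ratio = 1698.4 / 614.1 = 2.7657

2.7657


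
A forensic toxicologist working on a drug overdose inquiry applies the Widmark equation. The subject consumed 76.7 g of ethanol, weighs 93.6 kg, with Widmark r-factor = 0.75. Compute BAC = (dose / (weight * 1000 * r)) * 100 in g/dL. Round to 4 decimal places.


Applying the Widmark formula:
BAC = (dose_g / (body_wt * 1000 * r)) * 100
Denominator = 93.6 * 1000 * 0.75 = 70200
BAC = (76.7 / 70200) * 100
BAC = 0.1093 g/dL

0.1093


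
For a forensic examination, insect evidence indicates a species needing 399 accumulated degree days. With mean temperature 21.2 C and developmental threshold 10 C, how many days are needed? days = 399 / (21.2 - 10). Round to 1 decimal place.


Insect development time:
Effective temperature = avg_temp - T_base = 21.2 - 10 = 11.2 C
Days = ADD / effective_temp = 399 / 11.2 = 35.6 days

35.6


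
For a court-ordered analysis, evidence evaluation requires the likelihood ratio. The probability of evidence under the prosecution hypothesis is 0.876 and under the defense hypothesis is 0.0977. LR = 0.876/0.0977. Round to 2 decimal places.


Likelihood ratio calculation:
LR = P(E|Hp) / P(E|Hd)
LR = 0.876 / 0.0977
LR = 8.97

8.97


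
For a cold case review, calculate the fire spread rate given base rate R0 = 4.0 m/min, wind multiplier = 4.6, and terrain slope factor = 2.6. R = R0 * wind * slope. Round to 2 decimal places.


Fire spread rate calculation:
R = R0 * wind_factor * slope_factor
= 4.0 * 4.6 * 2.6
= 18.4 * 2.6
= 47.84 m/min

47.84


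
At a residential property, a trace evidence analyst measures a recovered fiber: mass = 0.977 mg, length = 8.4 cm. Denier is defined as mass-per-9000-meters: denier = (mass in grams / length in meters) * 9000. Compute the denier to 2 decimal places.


Denier calculation:
Mass in grams = 0.977 mg / 1000 = 0.000977 g
Length in meters = 8.4 cm / 100 = 0.084 m
Linear density = mass / length = 0.000977 / 0.084 = 0.01163095 g/m
Denier = (g/m) * 9000 = 0.01163095 * 9000 = 104.68

104.68


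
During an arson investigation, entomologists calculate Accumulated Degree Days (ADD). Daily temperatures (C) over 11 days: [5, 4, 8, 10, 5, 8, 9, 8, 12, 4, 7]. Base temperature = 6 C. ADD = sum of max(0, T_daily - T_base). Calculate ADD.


Computing ADD day by day:
Day 1: max(0, 5 - 6) = 0
Day 2: max(0, 4 - 6) = 0
Day 3: max(0, 8 - 6) = 2
Day 4: max(0, 10 - 6) = 4
Day 5: max(0, 5 - 6) = 0
Day 6: max(0, 8 - 6) = 2
Day 7: max(0, 9 - 6) = 3
Day 8: max(0, 8 - 6) = 2
Day 9: max(0, 12 - 6) = 6
Day 10: max(0, 4 - 6) = 0
Day 11: max(0, 7 - 6) = 1
Total ADD = 20

20


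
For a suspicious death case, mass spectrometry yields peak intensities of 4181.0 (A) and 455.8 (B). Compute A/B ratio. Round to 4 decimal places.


Spectral peak ratio:
Peak A = 4181.0 counts
Peak B = 455.8 counts
Ratio = 4181.0 / 455.8 = 9.1729

9.1729


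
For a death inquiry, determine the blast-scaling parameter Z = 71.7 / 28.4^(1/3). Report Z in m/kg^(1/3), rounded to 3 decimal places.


Scaled distance calculation:
W^(1/3) = 28.4^(1/3) = 3.050981
Z = R / W^(1/3) = 71.7 / 3.050981
Z = 23.501 m/kg^(1/3)

23.501


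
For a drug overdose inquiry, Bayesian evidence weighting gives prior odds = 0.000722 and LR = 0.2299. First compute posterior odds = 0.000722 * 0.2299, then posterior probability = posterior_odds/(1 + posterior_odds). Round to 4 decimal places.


Bayesian evidence evaluation:
Posterior odds = prior_odds * LR = 0.000722 * 0.2299 = 0.0001659878
Posterior probability = posterior_odds / (1 + posterior_odds)
= 0.0001659878 / (1 + 0.0001659878)
= 0.0001659878 / 1.0001659878
= 0.0002

0.0002


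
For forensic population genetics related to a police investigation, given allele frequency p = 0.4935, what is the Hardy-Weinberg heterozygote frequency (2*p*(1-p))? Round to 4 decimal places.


Hardy-Weinberg heterozygote frequency:
q = 1 - p = 1 - 0.4935 = 0.5065
2pq = 2 * 0.4935 * 0.5065 = 0.4999

0.4999


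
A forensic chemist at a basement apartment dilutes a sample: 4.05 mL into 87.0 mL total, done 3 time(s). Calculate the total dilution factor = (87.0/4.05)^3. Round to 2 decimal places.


Dilution factor calculation:
Single dilution = V_total / V_sample = 87.0 / 4.05 ≈ 21.481481
Number of dilutions = 3
Total DF = (87.0 / 4.05)^3 (full precision, rounded at the end) = 9912.72

9912.72


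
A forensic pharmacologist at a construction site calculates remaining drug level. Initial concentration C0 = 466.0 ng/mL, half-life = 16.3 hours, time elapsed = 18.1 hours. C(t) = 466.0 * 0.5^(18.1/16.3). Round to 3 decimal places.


Drug concentration decay:
Number of half-lives = t / t_half = 18.1 / 16.3 = 1.110429
Decay factor = 0.5^1.110429 = 0.46315629
C(t) = 466.0 * 0.46315629 = 215.831 ng/mL

215.831


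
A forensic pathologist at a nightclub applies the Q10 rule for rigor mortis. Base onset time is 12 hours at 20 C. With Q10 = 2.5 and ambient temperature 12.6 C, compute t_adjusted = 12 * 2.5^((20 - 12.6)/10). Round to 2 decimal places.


Rigor mortis time adjustment:
Exponent = (T_ref - T_actual) / 10 = (20 - 12.6) / 10 = 0.74
Q10 factor = 2.5^0.74 = 1.97004
t_adjusted = 12 * 1.97004 = 23.64 hours

23.64


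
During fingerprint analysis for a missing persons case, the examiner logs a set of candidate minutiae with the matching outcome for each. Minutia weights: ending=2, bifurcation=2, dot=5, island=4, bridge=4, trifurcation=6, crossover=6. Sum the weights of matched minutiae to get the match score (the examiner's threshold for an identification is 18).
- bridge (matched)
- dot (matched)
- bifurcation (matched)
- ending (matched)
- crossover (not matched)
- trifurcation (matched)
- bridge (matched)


Weighted minutiae match score:
  bridge: matched, +4 (running total 4)
  dot: matched, +5 (running total 9)
  bifurcation: matched, +2 (running total 11)
  ending: matched, +2 (running total 13)
  crossover: not matched, +0
  trifurcation: matched, +6 (running total 19)
  bridge: matched, +4 (running total 23)
Total score = 23
Threshold = 18; verdict = identification

23


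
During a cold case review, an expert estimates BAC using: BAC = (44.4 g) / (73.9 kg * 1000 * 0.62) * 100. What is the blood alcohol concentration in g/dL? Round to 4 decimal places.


Applying the Widmark formula:
BAC = (dose_g / (body_wt * 1000 * r)) * 100
Denominator = 73.9 * 1000 * 0.62 = 45818
BAC = (44.4 / 45818) * 100
BAC = 0.0969 g/dL

0.0969


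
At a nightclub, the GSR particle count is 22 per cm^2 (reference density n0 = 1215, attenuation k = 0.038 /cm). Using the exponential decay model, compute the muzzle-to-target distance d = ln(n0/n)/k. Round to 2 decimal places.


GSR distance calculation:
n0/n = 1215 / 22 = 55.227273
ln(n0/n) = 4.011457
d = 4.011457 / 0.038 = 105.56 cm

105.56


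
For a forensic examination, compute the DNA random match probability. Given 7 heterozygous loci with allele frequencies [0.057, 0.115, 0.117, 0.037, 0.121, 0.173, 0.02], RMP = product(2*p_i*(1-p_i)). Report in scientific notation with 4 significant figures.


Computing RMP for 7 loci:
Locus 1: 2 * 0.057 * 0.943 = 0.107502
Locus 2: 2 * 0.115 * 0.885 = 0.20355
Locus 3: 2 * 0.117 * 0.883 = 0.206622
Locus 4: 2 * 0.037 * 0.963 = 0.071262
Locus 5: 2 * 0.121 * 0.879 = 0.212718
Locus 6: 2 * 0.173 * 0.827 = 0.286142
Locus 7: 2 * 0.02 * 0.98 = 0.0392
RMP = 7.688e-07

7.688e-07
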